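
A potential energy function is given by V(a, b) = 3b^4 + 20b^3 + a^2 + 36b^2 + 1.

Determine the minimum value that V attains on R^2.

1

V(a,b) separates as P(a) + Q(b) + 1, so its minimum is min P + min Q + 1.
P'(a) = 2a vanishes at a ∈ {0}; Q'(b) = 12b(b + 2)(b + 3) vanishes at b ∈ {-3, -2, 0}.
Local minima of P (where P''>0): P(0)=0. Local minima of Q: Q(-3)=27, Q(0)=0.
So the global minimum of V is P(0) + Q(0) + 1 = 0 + 0 + 1 = 1, attained at (0, 0).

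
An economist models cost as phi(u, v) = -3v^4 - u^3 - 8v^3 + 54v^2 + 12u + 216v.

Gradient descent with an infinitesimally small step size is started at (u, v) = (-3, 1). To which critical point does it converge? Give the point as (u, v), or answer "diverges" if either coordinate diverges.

(-2, -2)

phi is separable, so gradient descent decouples: u follows -∂phi/∂u, v follows -∂phi/∂v.
∂phi/∂u = -3(u - 2)(u + 2); at u=-3 this is -15, so u increases.
∂phi/∂v = -12(v - 3)(v + 2)(v + 3); at v=1 this is 288, so v decreases.
u converges to its nearest critical value -2 (a local min of the u-part); v converges to -2. The iterate converges to (-2, -2).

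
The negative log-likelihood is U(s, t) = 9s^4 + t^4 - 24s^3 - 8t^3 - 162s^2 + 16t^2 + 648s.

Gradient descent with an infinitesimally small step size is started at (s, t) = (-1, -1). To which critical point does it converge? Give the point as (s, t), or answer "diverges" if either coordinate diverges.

(-3, 0)

U is separable, so gradient descent decouples: s follows -∂U/∂s, t follows -∂U/∂t.
∂U/∂s = 36(s - 3)(s - 2)(s + 3); at s=-1 this is 864, so s decreases.
∂U/∂t = 4t(t - 4)(t - 2); at t=-1 this is -60, so t increases.
s converges to its nearest critical value -3 (a local min of the s-part); t converges to 0. The iterate converges to (-3, 0).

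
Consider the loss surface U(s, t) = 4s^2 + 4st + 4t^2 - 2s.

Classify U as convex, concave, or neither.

U is quadratic, so its Hessian is the constant matrix H = [[8, 4], [4, 8]].
det(H) = 48, tr(H) = 16.
det(H) > 0 and tr(H) > 0, so H is positive definite everywhere: convex.

convex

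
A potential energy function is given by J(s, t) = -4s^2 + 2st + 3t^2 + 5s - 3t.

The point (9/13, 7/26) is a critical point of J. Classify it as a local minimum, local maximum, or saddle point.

saddle point

The Hessian of J is constant: H = [[-8, 2], [2, 6]].
det(H) = (-8)·6 − 2² = -52.
Since det(H) < 0, H is indefinite and the critical point is a saddle point.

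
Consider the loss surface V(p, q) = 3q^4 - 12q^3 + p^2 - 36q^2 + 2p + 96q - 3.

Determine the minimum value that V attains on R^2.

-196

V(p,q) separates as A(p) + B(q) − 3, so its minimum is min A + min B − 3.
A'(p) = 2p + 2 vanishes at p ∈ {-1}; B'(q) = 12(q - 4)(q - 1)(q + 2) vanishes at q ∈ {-2, 1, 4}.
Local minima of A (where A''>0): A(-1)=-1. Local minima of B: B(-2)=-192, B(4)=-192.
So the global minimum of V is A(-1) + B(-2) − 3 = -1 − 192 − 3 = -196, attained at (-1, -2).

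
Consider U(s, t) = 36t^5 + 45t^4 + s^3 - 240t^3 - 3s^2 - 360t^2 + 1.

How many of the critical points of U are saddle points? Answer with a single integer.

4

U separates as a function of s plus a function of t, so ∇U=0 decouples.
∂U/∂s = 3s(s - 2) = 0 at s ∈ {0, 2}; ∂U/∂t = 180t(t - 2)(t + 1)(t + 2) = 0 at t ∈ {-2, -1, 0, 2}.
The Hessian is diagonal: diag(U_ss, U_tt). Second derivatives: U_ss(0)=-6, U_ss(2)=6; U_tt(-2)=-1440, U_tt(-1)=540, U_tt(0)=-720, U_tt(2)=4320.
Saddle points occur where the two diagonal entries have opposite signs: (0, -1), (0, 2), (2, -2), (2, 0). Count: 4.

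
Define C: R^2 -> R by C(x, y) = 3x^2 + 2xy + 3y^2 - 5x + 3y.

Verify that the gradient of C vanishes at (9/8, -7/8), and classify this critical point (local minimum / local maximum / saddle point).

∇C = (6x + 2y - 5, 2x + 6y + 3); substituting (9/8, -7/8) gives ∇C = (0, 0), so (9/8, -7/8) is indeed a critical point.
The Hessian of C is constant: H = [[6, 2], [2, 6]].
det(H) = 6·6 − 2² = 32.
det(H) > 0 and tr(H) = 12 > 0, so H is positive definite and the point is a local minimum.

local minimum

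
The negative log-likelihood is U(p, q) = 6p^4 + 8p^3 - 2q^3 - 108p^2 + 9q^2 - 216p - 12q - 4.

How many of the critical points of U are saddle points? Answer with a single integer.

U separates as a function of p plus a function of q, so ∇U=0 decouples.
∂U/∂p = 24(p - 3)(p + 1)(p + 3) = 0 at p ∈ {-3, -1, 3}; ∂U/∂q = -6(q - 2)(q - 1) = 0 at q ∈ {1, 2}.
The Hessian is diagonal: diag(U_pp, U_qq). Second derivatives: U_pp(-3)=288, U_pp(-1)=-192, U_pp(3)=576; U_qq(1)=6, U_qq(2)=-6.
Saddle points occur where the two diagonal entries have opposite signs: (-3, 2), (-1, 1), (3, 2). Count: 3.

3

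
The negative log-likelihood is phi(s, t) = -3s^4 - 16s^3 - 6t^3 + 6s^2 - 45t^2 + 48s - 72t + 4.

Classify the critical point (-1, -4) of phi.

local minimum

The mixed partial ∂²phi/∂s∂t is 0, so the Hessian at any point is diag(phi_ss, phi_tt) = diag(12(-3s^2 - 8s + 1), -18(2t + 5)).
At (-1, -4): H = diag(72, 54).
Both eigenvalues are positive, so H is positive definite: a local minimum.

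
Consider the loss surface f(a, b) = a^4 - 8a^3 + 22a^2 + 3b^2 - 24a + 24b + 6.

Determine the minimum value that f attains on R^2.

-51

f(a,b) separates as P(a) + Q(b) + 6, so its minimum is min P + min Q + 6.
P'(a) = 4(a - 3)(a - 2)(a - 1) vanishes at a ∈ {1, 2, 3}; Q'(b) = 6b + 24 vanishes at b ∈ {-4}.
Local minima of P (where P''>0): P(1)=-9, P(3)=-9. Local minima of Q: Q(-4)=-48.
So the global minimum of f is P(1) + Q(-4) + 6 = -9 − 48 + 6 = -51, attained at (1, -4).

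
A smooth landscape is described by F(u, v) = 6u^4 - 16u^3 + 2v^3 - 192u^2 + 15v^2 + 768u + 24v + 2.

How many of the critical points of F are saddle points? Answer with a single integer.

3

F separates as a function of u plus a function of v, so ∇F=0 decouples.
∂F/∂u = 24(u - 4)(u - 2)(u + 4) = 0 at u ∈ {-4, 2, 4}; ∂F/∂v = 6(v + 1)(v + 4) = 0 at v ∈ {-4, -1}.
The Hessian is diagonal: diag(F_uu, F_vv). Second derivatives: F_uu(-4)=1152, F_uu(2)=-288, F_uu(4)=384; F_vv(-4)=-18, F_vv(-1)=18.
Saddle points occur where the two diagonal entries have opposite signs: (-4, -4), (2, -1), (4, -4). Count: 3.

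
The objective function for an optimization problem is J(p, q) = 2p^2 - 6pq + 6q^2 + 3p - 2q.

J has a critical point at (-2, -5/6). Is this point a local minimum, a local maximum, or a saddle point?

The Hessian of J is constant: H = [[4, -6], [-6, 12]].
det(H) = 4·12 − (-6)² = 12.
det(H) > 0 and tr(H) = 16 > 0, so H is positive definite and the point is a local minimum.

local minimum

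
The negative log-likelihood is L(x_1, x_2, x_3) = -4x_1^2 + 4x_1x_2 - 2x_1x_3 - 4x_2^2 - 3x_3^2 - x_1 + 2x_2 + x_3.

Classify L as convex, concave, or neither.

L is quadratic, so its Hessian is the constant matrix H = [[-8, 4, -2], [4, -8, 0], [-2, 0, -6]].
Leading principal minors: -8, 48, -256.
Signs alternate −, +, − ⇒ H ≺ 0 ⇒ concave.

concave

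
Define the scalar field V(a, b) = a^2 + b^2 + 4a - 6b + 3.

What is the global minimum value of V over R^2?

V(a,b) separates as P(a) + Q(b) + 3, so its minimum is min P + min Q + 3.
P'(a) = 2a + 4 vanishes at a ∈ {-2}; Q'(b) = 2b - 6 vanishes at b ∈ {3}.
Local minima of P (where P''>0): P(-2)=-4. Local minima of Q: Q(3)=-9.
So the global minimum of V is P(-2) + Q(3) + 3 = -4 − 9 + 3 = -10, attained at (-2, 3).

-10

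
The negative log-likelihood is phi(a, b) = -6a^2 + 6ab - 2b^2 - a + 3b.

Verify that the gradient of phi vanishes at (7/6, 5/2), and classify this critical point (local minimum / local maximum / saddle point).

local maximum

∇phi = (-12a + 6b - 1, 6a - 4b + 3); substituting (7/6, 5/2) gives ∇phi = (0, 0), so (7/6, 5/2) is indeed a critical point.
The Hessian of phi is constant: H = [[-12, 6], [6, -4]].
det(H) = (-12)·(-4) − 6² = 12.
det(H) > 0 and tr(H) = -16 < 0, so H is negative definite and the point is a local maximum.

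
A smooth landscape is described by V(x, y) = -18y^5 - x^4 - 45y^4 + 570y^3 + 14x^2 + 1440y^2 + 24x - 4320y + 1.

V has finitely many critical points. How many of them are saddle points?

6

V separates as a function of x plus a function of y, so ∇V=0 decouples.
∂V/∂x = -4(x - 3)(x + 1)(x + 2) = 0 at x ∈ {-2, -1, 3}; ∂V/∂y = -90(y - 4)(y - 1)(y + 3)(y + 4) = 0 at y ∈ {-4, -3, 1, 4}.
The Hessian is diagonal: diag(V_xx, V_yy). Second derivatives: V_xx(-2)=-20, V_xx(-1)=16, V_xx(3)=-80; V_yy(-4)=3600, V_yy(-3)=-2520, V_yy(1)=5400, V_yy(4)=-15120.
Saddle points occur where the two diagonal entries have opposite signs: (-2, -4), (-2, 1), (-1, -3), (-1, 4), (3, -4), (3, 1). Count: 6.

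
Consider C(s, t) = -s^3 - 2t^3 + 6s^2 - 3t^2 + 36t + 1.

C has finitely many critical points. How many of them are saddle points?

2

C separates as a function of s plus a function of t, so ∇C=0 decouples.
∂C/∂s = -3s(s - 4) = 0 at s ∈ {0, 4}; ∂C/∂t = -6(t - 2)(t + 3) = 0 at t ∈ {-3, 2}.
The Hessian is diagonal: diag(C_ss, C_tt). Second derivatives: C_ss(0)=12, C_ss(4)=-12; C_tt(-3)=30, C_tt(2)=-30.
Saddle points occur where the two diagonal entries have opposite signs: (0, 2), (4, -3). Count: 2.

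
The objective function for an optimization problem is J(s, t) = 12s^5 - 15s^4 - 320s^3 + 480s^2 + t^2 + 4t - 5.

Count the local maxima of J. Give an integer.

J separates as a function of s plus a function of t, so ∇J=0 decouples.
∂J/∂s = 60s(s - 4)(s - 1)(s + 4) = 0 at s ∈ {-4, 0, 1, 4}; ∂J/∂t = 2(t + 2) = 0 at t ∈ {-2}.
The Hessian is diagonal: diag(J_ss, J_tt). Second derivatives: J_ss(-4)=-9600, J_ss(0)=960, J_ss(1)=-900, J_ss(4)=5760; J_tt(-2)=2.
Local maxima occur where both diagonal entries negative: none. Count: 0.

0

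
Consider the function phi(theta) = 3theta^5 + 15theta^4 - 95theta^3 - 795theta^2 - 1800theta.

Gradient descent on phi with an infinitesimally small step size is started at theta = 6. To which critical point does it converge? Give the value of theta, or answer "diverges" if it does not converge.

phi'(theta) = 15(theta - 5)(theta + 2)(theta + 3)(theta + 4), so phi'(6) = 10800.
Gradient descent moves in the -phi' direction, i.e. theta is decreasing.
The nearest critical point in that direction is theta = 5, where phi'' = 7560 > 0 (a local minimum). The iterate converges there.

5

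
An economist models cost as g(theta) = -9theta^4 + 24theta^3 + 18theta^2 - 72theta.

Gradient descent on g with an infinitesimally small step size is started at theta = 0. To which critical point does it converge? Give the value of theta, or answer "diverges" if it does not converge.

1

g'(theta) = -36(theta - 2)(theta - 1)(theta + 1), so g'(0) = -72.
Gradient descent moves in the -g' direction, i.e. theta is increasing.
The nearest critical point in that direction is theta = 1, where g'' = 72 > 0 (a local minimum). The iterate converges there.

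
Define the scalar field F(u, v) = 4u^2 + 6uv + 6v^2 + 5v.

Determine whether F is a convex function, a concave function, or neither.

convex

F is quadratic, so its Hessian is the constant matrix H = [[8, 6], [6, 12]].
det(H) = 60, tr(H) = 20.
det(H) > 0 and tr(H) > 0, so H is positive definite everywhere: convex.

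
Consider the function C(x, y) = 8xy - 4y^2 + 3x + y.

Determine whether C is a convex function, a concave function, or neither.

neither

C is quadratic, so its Hessian is the constant matrix H = [[0, 8], [8, -8]].
det(H) = -64, tr(H) = -8.
det(H) < 0, so H is indefinite: neither convex nor concave.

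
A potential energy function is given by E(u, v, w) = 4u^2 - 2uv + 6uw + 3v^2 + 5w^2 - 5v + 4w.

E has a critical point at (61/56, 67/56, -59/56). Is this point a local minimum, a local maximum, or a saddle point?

The Hessian is constant: H = [[8, -2, 6], [-2, 6, 0], [6, 0, 10]].
Leading principal minors: Δ₁ = 8, Δ₂ = 44, Δ₃ = 224.
All leading minors are positive, so H is positive definite: a local minimum.

local minimum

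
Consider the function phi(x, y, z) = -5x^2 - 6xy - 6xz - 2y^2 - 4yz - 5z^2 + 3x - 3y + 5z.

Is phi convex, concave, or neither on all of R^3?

concave

phi is quadratic, so its Hessian is the constant matrix H = [[-10, -6, -6], [-6, -4, -4], [-6, -4, -10]].
Leading principal minors: -10, 4, -24.
Signs alternate −, +, − ⇒ H ≺ 0 ⇒ concave.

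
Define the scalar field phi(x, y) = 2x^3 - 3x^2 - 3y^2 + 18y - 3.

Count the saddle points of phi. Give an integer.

phi separates as a function of x plus a function of y, so ∇phi=0 decouples.
∂phi/∂x = 6x(x - 1) = 0 at x ∈ {0, 1}; ∂phi/∂y = -6(y - 3) = 0 at y ∈ {3}.
The Hessian is diagonal: diag(phi_xx, phi_yy). Second derivatives: phi_xx(0)=-6, phi_xx(1)=6; phi_yy(3)=-6.
Saddle points occur where the two diagonal entries have opposite signs: (1, 3). Count: 1.

1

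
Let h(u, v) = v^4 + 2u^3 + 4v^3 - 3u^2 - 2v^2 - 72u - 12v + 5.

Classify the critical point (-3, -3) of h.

saddle point

The mixed partial ∂²h/∂u∂v is 0, so the Hessian at any point is diag(h_uu, h_vv) = diag(6(2u - 1), 4(3v^2 + 6v - 1)).
At (-3, -3): H = diag(-42, 32).
The eigenvalues have opposite signs, so H is indefinite: a saddle point.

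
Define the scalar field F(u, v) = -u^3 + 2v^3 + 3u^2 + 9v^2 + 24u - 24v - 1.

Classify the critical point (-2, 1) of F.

The mixed partial ∂²F/∂u∂v is 0, so the Hessian at any point is diag(F_uu, F_vv) = diag(6(-u + 1), 6(2v + 3)).
At (-2, 1): H = diag(18, 30).
Both eigenvalues are positive, so H is positive definite: a local minimum.

local minimum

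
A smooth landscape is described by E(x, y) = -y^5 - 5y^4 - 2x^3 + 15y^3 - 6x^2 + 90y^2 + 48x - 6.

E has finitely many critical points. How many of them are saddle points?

E separates as a function of x plus a function of y, so ∇E=0 decouples.
∂E/∂x = -6(x - 2)(x + 4) = 0 at x ∈ {-4, 2}; ∂E/∂y = -5y(y - 3)(y + 3)(y + 4) = 0 at y ∈ {-4, -3, 0, 3}.
The Hessian is diagonal: diag(E_xx, E_yy). Second derivatives: E_xx(-4)=36, E_xx(2)=-36; E_yy(-4)=140, E_yy(-3)=-90, E_yy(0)=180, E_yy(3)=-630.
Saddle points occur where the two diagonal entries have opposite signs: (-4, -3), (-4, 3), (2, -4), (2, 0). Count: 4.

4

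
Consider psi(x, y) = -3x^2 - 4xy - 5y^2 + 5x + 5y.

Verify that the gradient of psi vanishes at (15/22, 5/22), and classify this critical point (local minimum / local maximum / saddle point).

∇psi = (-6x - 4y + 5, -4x - 10y + 5); substituting (15/22, 5/22) gives ∇psi = (0, 0), so (15/22, 5/22) is indeed a critical point.
The Hessian of psi is constant: H = [[-6, -4], [-4, -10]].
det(H) = (-6)·(-10) − (-4)² = 44.
det(H) > 0 and tr(H) = -16 < 0, so H is negative definite and the point is a local maximum.

local maximum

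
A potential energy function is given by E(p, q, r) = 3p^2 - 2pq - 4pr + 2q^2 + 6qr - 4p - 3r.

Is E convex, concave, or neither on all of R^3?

E is quadratic, so its Hessian is the constant matrix H = [[6, -2, -4], [-2, 4, 6], [-4, 6, 0]].
Leading principal minors: 6, 20, -184.
Neither pattern holds ⇒ H is indefinite ⇒ neither convex nor concave.

neither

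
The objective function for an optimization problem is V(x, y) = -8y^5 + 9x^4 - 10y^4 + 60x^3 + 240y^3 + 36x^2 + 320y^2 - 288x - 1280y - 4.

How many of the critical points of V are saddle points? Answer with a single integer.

V separates as a function of x plus a function of y, so ∇V=0 decouples.
∂V/∂x = 36(x - 1)(x + 2)(x + 4) = 0 at x ∈ {-4, -2, 1}; ∂V/∂y = -40(y - 4)(y - 1)(y + 2)(y + 4) = 0 at y ∈ {-4, -2, 1, 4}.
The Hessian is diagonal: diag(V_xx, V_yy). Second derivatives: V_xx(-4)=360, V_xx(-2)=-216, V_xx(1)=540; V_yy(-4)=3200, V_yy(-2)=-1440, V_yy(1)=1800, V_yy(4)=-5760.
Saddle points occur where the two diagonal entries have opposite signs: (-4, -2), (-4, 4), (-2, -4), (-2, 1), (1, -2), (1, 4). Count: 6.

6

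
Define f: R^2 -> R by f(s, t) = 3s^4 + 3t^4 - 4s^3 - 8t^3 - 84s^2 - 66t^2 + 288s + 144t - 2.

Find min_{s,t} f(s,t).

f(s,t) separates as P(s) + Q(t) − 2, so its minimum is min P + min Q − 2.
P'(s) = 12(s - 3)(s - 2)(s + 4) vanishes at s ∈ {-4, 2, 3}; Q'(t) = 12(t - 4)(t - 1)(t + 3) vanishes at t ∈ {-3, 1, 4}.
Local minima of P (where P''>0): P(-4)=-1472, P(3)=243. Local minima of Q: Q(-3)=-567, Q(4)=-224.
So the global minimum of f is P(-4) + Q(-3) − 2 = -1472 − 567 − 2 = -2041, attained at (-4, -3).

-2041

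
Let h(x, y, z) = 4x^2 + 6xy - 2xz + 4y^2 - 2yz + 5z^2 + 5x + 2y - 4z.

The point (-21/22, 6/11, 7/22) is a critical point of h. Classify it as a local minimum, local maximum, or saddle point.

The Hessian is constant: H = [[8, 6, -2], [6, 8, -2], [-2, -2, 10]].
Leading principal minors: Δ₁ = 8, Δ₂ = 28, Δ₃ = 264.
All leading minors are positive, so H is positive definite: a local minimum.

local minimum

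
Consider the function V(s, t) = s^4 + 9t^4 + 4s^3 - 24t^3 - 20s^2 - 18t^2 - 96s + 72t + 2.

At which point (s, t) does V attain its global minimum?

V(s,t) separates as P(s) + Q(t) + 2, so its minimum is min P + min Q + 2.
P'(s) = 4(s - 3)(s + 2)(s + 4) vanishes at s ∈ {-4, -2, 3}; Q'(t) = 36(t - 2)(t - 1)(t + 1) vanishes at t ∈ {-1, 1, 2}.
Local minima of P (where P''>0): P(-4)=64, P(3)=-279. Local minima of Q: Q(-1)=-57, Q(2)=24.
So the global minimum of V is P(3) + Q(-1) + 2 = -279 − 57 + 2 = -334, attained at (3, -1).

(3, -1)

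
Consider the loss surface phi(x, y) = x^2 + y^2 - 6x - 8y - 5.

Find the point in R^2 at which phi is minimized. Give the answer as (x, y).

phi(x,y) separates as P(x) + Q(y) − 5, so its minimum is min P + min Q − 5.
P'(x) = 2x - 6 vanishes at x ∈ {3}; Q'(y) = 2y - 8 vanishes at y ∈ {4}.
Local minima of P (where P''>0): P(3)=-9. Local minima of Q: Q(4)=-16.
So the global minimum of phi is P(3) + Q(4) − 5 = -9 − 16 − 5 = -30, attained at (3, 4).

(3, 4)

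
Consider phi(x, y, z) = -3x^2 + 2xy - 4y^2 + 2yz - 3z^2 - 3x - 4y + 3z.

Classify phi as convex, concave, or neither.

phi is quadratic, so its Hessian is the constant matrix H = [[-6, 2, 0], [2, -8, 2], [0, 2, -6]].
Leading principal minors: -6, 44, -240.
Signs alternate −, +, − ⇒ H ≺ 0 ⇒ concave.

concave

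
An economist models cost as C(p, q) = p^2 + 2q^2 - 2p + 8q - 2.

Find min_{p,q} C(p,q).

C(p,q) separates as A(p) + B(q) − 2, so its minimum is min A + min B − 2.
A'(p) = 2p - 2 vanishes at p ∈ {1}; B'(q) = 4q + 8 vanishes at q ∈ {-2}.
Local minima of A (where A''>0): A(1)=-1. Local minima of B: B(-2)=-8.
So the global minimum of C is A(1) + B(-2) − 2 = -1 − 8 − 2 = -11, attained at (1, -2).

-11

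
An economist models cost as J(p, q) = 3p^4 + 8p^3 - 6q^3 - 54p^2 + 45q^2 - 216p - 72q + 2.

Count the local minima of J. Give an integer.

2

J separates as a function of p plus a function of q, so ∇J=0 decouples.
∂J/∂p = 12(p - 3)(p + 2)(p + 3) = 0 at p ∈ {-3, -2, 3}; ∂J/∂q = -18(q - 4)(q - 1) = 0 at q ∈ {1, 4}.
The Hessian is diagonal: diag(J_pp, J_qq). Second derivatives: J_pp(-3)=72, J_pp(-2)=-60, J_pp(3)=360; J_qq(1)=54, J_qq(4)=-54.
Local minima occur where both diagonal entries positive: (-3, 1), (3, 1). Count: 2.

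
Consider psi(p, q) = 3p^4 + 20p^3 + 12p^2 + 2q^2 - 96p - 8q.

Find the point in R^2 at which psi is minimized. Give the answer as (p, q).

(1, 2)

psi(p,q) separates as A(p) + B(q), so its minimum is min A + min B.
A'(p) = 12(p - 1)(p + 2)(p + 4) vanishes at p ∈ {-4, -2, 1}; B'(q) = 4q - 8 vanishes at q ∈ {2}.
Local minima of A (where A''>0): A(-4)=64, A(1)=-61. Local minima of B: B(2)=-8.
So the global minimum of psi is A(1) + B(2) = -61 − 8 = -69, attained at (1, 2).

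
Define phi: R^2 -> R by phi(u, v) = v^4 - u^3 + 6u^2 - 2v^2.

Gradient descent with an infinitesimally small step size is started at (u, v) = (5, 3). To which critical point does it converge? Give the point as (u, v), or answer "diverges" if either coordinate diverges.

phi is separable, so gradient descent decouples: u follows -∂phi/∂u, v follows -∂phi/∂v.
∂phi/∂u = -3u(u - 4); at u=5 this is -15, so u increases.
∂phi/∂v = 4v(v - 1)(v + 1); at v=3 this is 96, so v decreases.
The u-coordinate has no critical point in that direction and runs off to infinity.

diverges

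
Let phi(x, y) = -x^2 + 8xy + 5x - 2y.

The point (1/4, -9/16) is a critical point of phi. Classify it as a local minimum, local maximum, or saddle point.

The Hessian of phi is constant: H = [[-2, 8], [8, 0]].
det(H) = (-2)·0 − 8² = -64.
Since det(H) < 0, H is indefinite and the critical point is a saddle point.

saddle point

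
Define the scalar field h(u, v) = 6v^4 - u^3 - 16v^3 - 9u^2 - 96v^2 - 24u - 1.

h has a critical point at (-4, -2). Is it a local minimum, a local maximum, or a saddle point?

local minimum

The mixed partial ∂²h/∂u∂v is 0, so the Hessian at any point is diag(h_uu, h_vv) = diag(-6(u + 3), 24(3v^2 - 4v - 8)).
At (-4, -2): H = diag(6, 288).
Both eigenvalues are positive, so H is positive definite: a local minimum.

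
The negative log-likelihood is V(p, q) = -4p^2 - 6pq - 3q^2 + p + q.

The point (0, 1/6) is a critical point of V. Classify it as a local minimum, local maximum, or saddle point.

local maximum

The Hessian of V is constant: H = [[-8, -6], [-6, -6]].
det(H) = (-8)·(-6) − (-6)² = 12.
det(H) > 0 and tr(H) = -14 < 0, so H is negative definite and the point is a local maximum.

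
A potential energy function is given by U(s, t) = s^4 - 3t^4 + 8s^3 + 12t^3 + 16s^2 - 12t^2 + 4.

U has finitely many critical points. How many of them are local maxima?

U separates as a function of s plus a function of t, so ∇U=0 decouples.
∂U/∂s = 4s(s + 2)(s + 4) = 0 at s ∈ {-4, -2, 0}; ∂U/∂t = -12t(t - 2)(t - 1) = 0 at t ∈ {0, 1, 2}.
The Hessian is diagonal: diag(U_ss, U_tt). Second derivatives: U_ss(-4)=32, U_ss(-2)=-16, U_ss(0)=32; U_tt(0)=-24, U_tt(1)=12, U_tt(2)=-24.
Local maxima occur where both diagonal entries negative: (-2, 0), (-2, 2). Count: 2.

2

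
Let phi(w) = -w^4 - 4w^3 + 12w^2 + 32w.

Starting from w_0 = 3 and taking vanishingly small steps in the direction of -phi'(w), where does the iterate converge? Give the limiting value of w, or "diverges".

diverges

phi'(w) = -4(w - 2)(w + 1)(w + 4), so phi'(3) = -112.
Gradient descent moves in the -phi' direction, i.e. w is increasing.
There is no critical point above w=3, and phi' keeps the same sign, so the iterate runs off to +∞.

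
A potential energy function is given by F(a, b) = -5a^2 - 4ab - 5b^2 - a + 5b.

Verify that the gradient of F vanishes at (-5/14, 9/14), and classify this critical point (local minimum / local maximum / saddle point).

∇F = (-10a - 4b - 1, -4a - 10b + 5); substituting (-5/14, 9/14) gives ∇F = (0, 0), so (-5/14, 9/14) is indeed a critical point.
The Hessian of F is constant: H = [[-10, -4], [-4, -10]].
det(H) = (-10)·(-10) − (-4)² = 84.
det(H) > 0 and tr(H) = -20 < 0, so H is negative definite and the point is a local maximum.

local maximum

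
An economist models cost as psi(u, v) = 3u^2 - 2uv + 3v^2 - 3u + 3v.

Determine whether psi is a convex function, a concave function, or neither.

convex

psi is quadratic, so its Hessian is the constant matrix H = [[6, -2], [-2, 6]].
det(H) = 32, tr(H) = 12.
det(H) > 0 and tr(H) > 0, so H is positive definite everywhere: convex.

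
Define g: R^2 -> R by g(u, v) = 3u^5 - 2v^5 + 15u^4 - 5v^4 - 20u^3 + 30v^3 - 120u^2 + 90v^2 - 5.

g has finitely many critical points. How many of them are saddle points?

g separates as a function of u plus a function of v, so ∇g=0 decouples.
∂g/∂u = 15u(u - 2)(u + 2)(u + 4) = 0 at u ∈ {-4, -2, 0, 2}; ∂g/∂v = -10v(v - 3)(v + 2)(v + 3) = 0 at v ∈ {-3, -2, 0, 3}.
The Hessian is diagonal: diag(g_uu, g_vv). Second derivatives: g_uu(-4)=-720, g_uu(-2)=240, g_uu(0)=-240, g_uu(2)=720; g_vv(-3)=180, g_vv(-2)=-100, g_vv(0)=180, g_vv(3)=-900.
Saddle points occur where the two diagonal entries have opposite signs: (-4, -3), (-4, 0), (-2, -2), (-2, 3), (0, -3), (0, 0), (2, -2), (2, 3). Count: 8.

8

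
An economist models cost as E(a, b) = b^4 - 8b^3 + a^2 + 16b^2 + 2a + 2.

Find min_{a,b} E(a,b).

E(a,b) separates as P(a) + Q(b) + 2, so its minimum is min P + min Q + 2.
P'(a) = 2a + 2 vanishes at a ∈ {-1}; Q'(b) = 4b(b - 4)(b - 2) vanishes at b ∈ {0, 2, 4}.
Local minima of P (where P''>0): P(-1)=-1. Local minima of Q: Q(0)=0, Q(4)=0.
So the global minimum of E is P(-1) + Q(0) + 2 = -1 + 0 + 2 = 1, attained at (-1, 0).

1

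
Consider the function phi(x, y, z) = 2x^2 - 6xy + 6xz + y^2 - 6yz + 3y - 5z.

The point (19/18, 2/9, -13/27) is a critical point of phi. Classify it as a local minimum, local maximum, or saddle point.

saddle point

The Hessian is constant: H = [[4, -6, 6], [-6, 2, -6], [6, -6, 0]].
Leading principal minors: Δ₁ = 4, Δ₂ = -28, Δ₃ = 216.
The minors fit neither the all-positive nor the alternating-sign pattern, so H is indefinite: a saddle point.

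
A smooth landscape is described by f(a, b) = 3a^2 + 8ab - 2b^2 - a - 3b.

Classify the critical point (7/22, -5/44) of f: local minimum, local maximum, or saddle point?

saddle point

The Hessian of f is constant: H = [[6, 8], [8, -4]].
det(H) = 6·(-4) − 8² = -88.
Since det(H) < 0, H is indefinite and the critical point is a saddle point.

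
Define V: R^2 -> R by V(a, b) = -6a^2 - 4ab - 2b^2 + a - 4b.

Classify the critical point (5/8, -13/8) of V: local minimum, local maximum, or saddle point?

local maximum

The Hessian of V is constant: H = [[-12, -4], [-4, -4]].
det(H) = (-12)·(-4) − (-4)² = 32.
det(H) > 0 and tr(H) = -16 < 0, so H is negative definite and the point is a local maximum.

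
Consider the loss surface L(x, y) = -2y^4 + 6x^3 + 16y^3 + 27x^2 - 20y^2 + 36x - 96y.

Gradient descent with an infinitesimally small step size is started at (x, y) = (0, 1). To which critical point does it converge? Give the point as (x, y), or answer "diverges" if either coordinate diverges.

L is separable, so gradient descent decouples: x follows -∂L/∂x, y follows -∂L/∂y.
∂L/∂x = 18(x + 1)(x + 2); at x=0 this is 36, so x decreases.
∂L/∂y = -8(y - 4)(y - 3)(y + 1); at y=1 this is -96, so y increases.
x converges to its nearest critical value -1 (a local min of the x-part); y converges to 3. The iterate converges to (-1, 3).

(-1, 3)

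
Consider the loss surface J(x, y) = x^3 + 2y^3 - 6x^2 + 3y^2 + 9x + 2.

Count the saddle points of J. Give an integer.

J separates as a function of x plus a function of y, so ∇J=0 decouples.
∂J/∂x = 3(x - 3)(x - 1) = 0 at x ∈ {1, 3}; ∂J/∂y = 6y(y + 1) = 0 at y ∈ {-1, 0}.
The Hessian is diagonal: diag(J_xx, J_yy). Second derivatives: J_xx(1)=-6, J_xx(3)=6; J_yy(-1)=-6, J_yy(0)=6.
Saddle points occur where the two diagonal entries have opposite signs: (1, 0), (3, -1). Count: 2.

2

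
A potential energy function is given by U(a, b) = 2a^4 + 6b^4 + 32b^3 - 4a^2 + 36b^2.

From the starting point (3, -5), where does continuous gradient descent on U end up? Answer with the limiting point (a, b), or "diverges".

U is separable, so gradient descent decouples: a follows -∂U/∂a, b follows -∂U/∂b.
∂U/∂a = 8a(a - 1)(a + 1); at a=3 this is 192, so a decreases.
∂U/∂b = 24b(b + 1)(b + 3); at b=-5 this is -960, so b increases.
a converges to its nearest critical value 1 (a local min of the a-part); b converges to -3. The iterate converges to (1, -3).

(1, -3)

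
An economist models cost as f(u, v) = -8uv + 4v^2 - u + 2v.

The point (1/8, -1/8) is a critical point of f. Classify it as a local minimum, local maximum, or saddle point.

The Hessian of f is constant: H = [[0, -8], [-8, 8]].
det(H) = 0·8 − (-8)² = -64.
Since det(H) < 0, H is indefinite and the critical point is a saddle point.

saddle point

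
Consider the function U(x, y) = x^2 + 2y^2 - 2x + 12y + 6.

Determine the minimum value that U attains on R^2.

U(x,y) separates as P(x) + Q(y) + 6, so its minimum is min P + min Q + 6.
P'(x) = 2x - 2 vanishes at x ∈ {1}; Q'(y) = 4y + 12 vanishes at y ∈ {-3}.
Local minima of P (where P''>0): P(1)=-1. Local minima of Q: Q(-3)=-18.
So the global minimum of U is P(1) + Q(-3) + 6 = -1 − 18 + 6 = -13, attained at (1, -3).

-13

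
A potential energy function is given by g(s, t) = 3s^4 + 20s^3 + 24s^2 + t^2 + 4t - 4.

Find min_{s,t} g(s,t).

g(s,t) separates as P(s) + Q(t) − 4, so its minimum is min P + min Q − 4.
P'(s) = 12s(s + 1)(s + 4) vanishes at s ∈ {-4, -1, 0}; Q'(t) = 2(t + 2) vanishes at t ∈ {-2}.
Local minima of P (where P''>0): P(-4)=-128, P(0)=0. Local minima of Q: Q(-2)=-4.
So the global minimum of g is P(-4) + Q(-2) − 4 = -128 − 4 − 4 = -136, attained at (-4, -2).

-136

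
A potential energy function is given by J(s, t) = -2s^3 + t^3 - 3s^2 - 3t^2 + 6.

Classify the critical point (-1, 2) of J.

The mixed partial ∂²J/∂s∂t is 0, so the Hessian at any point is diag(J_ss, J_tt) = diag(-6(2s + 1), 6(t - 1)).
At (-1, 2): H = diag(6, 6).
Both eigenvalues are positive, so H is positive definite: a local minimum.

local minimum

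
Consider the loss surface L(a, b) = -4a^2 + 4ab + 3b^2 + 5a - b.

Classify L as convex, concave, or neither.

neither

L is quadratic, so its Hessian is the constant matrix H = [[-8, 4], [4, 6]].
det(H) = -64, tr(H) = -2.
det(H) < 0, so H is indefinite: neither convex nor concave.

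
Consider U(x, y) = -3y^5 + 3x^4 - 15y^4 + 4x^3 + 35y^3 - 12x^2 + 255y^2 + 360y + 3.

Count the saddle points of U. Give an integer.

6

U separates as a function of x plus a function of y, so ∇U=0 decouples.
∂U/∂x = 12x(x - 1)(x + 2) = 0 at x ∈ {-2, 0, 1}; ∂U/∂y = -15(y - 3)(y + 1)(y + 2)(y + 4) = 0 at y ∈ {-4, -2, -1, 3}.
The Hessian is diagonal: diag(U_xx, U_yy). Second derivatives: U_xx(-2)=72, U_xx(0)=-24, U_xx(1)=36; U_yy(-4)=630, U_yy(-2)=-150, U_yy(-1)=180, U_yy(3)=-2100.
Saddle points occur where the two diagonal entries have opposite signs: (-2, -2), (-2, 3), (0, -4), (0, -1), (1, -2), (1, 3). Count: 6.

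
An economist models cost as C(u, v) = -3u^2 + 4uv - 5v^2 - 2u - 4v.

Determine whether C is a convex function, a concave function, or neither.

concave

C is quadratic, so its Hessian is the constant matrix H = [[-6, 4], [4, -10]].
det(H) = 44, tr(H) = -16.
det(H) > 0 and tr(H) < 0, so H is negative definite everywhere: concave.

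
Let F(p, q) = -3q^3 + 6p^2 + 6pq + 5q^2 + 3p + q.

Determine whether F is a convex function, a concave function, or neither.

The term -3q^3 is cubic, so the Hessian is not constant.
∂²F/∂q² = -18q + 10, which takes both signs as q varies (negative for sufficiently large q). A diagonal entry of the Hessian changing sign means the Hessian is neither positive- nor negative-semidefinite on all of R^2.

neither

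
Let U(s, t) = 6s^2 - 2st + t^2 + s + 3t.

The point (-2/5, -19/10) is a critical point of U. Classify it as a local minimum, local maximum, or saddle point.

The Hessian of U is constant: H = [[12, -2], [-2, 2]].
det(H) = 12·2 − (-2)² = 20.
det(H) > 0 and tr(H) = 14 > 0, so H is positive definite and the point is a local minimum.

local minimum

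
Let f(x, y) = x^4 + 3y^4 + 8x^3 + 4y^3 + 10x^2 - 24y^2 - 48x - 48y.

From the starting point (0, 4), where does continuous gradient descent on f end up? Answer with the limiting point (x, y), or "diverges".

(1, 2)

f is separable, so gradient descent decouples: x follows -∂f/∂x, y follows -∂f/∂y.
∂f/∂x = 4(x - 1)(x + 3)(x + 4); at x=0 this is -48, so x increases.
∂f/∂y = 12(y - 2)(y + 1)(y + 2); at y=4 this is 720, so y decreases.
x converges to its nearest critical value 1 (a local min of the x-part); y converges to 2. The iterate converges to (1, 2).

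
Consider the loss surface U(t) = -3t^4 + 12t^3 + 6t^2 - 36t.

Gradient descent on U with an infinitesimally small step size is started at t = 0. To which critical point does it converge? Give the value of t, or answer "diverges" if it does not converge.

1

U'(t) = -12(t - 3)(t - 1)(t + 1), so U'(0) = -36.
Gradient descent moves in the -U' direction, i.e. t is increasing.
The nearest critical point in that direction is t = 1, where U'' = 48 > 0 (a local minimum). The iterate converges there.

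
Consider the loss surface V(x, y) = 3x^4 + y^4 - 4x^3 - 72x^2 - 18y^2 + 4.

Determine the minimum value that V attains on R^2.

V(x,y) separates as P(x) + Q(y) + 4, so its minimum is min P + min Q + 4.
P'(x) = 12x(x - 4)(x + 3) vanishes at x ∈ {-3, 0, 4}; Q'(y) = 4y(y - 3)(y + 3) vanishes at y ∈ {-3, 0, 3}.
Local minima of P (where P''>0): P(-3)=-297, P(4)=-640. Local minima of Q: Q(-3)=-81, Q(3)=-81.
So the global minimum of V is P(4) + Q(-3) + 4 = -640 − 81 + 4 = -717, attained at (4, -3).

-717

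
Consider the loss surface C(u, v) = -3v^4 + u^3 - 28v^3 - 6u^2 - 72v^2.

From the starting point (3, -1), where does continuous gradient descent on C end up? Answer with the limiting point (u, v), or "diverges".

C is separable, so gradient descent decouples: u follows -∂C/∂u, v follows -∂C/∂v.
∂C/∂u = 3u(u - 4); at u=3 this is -9, so u increases.
∂C/∂v = -12v(v + 3)(v + 4); at v=-1 this is 72, so v decreases.
u converges to its nearest critical value 4 (a local min of the u-part); v converges to -3. The iterate converges to (4, -3).

(4, -3)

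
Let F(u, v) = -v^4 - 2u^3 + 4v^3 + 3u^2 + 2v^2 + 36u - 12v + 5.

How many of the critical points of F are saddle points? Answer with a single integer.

3

F separates as a function of u plus a function of v, so ∇F=0 decouples.
∂F/∂u = -6(u - 3)(u + 2) = 0 at u ∈ {-2, 3}; ∂F/∂v = -4(v - 3)(v - 1)(v + 1) = 0 at v ∈ {-1, 1, 3}.
The Hessian is diagonal: diag(F_uu, F_vv). Second derivatives: F_uu(-2)=30, F_uu(3)=-30; F_vv(-1)=-32, F_vv(1)=16, F_vv(3)=-32.
Saddle points occur where the two diagonal entries have opposite signs: (-2, -1), (-2, 3), (3, 1). Count: 3.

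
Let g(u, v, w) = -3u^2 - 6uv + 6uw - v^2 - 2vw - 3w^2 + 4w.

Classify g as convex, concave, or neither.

g is quadratic, so its Hessian is the constant matrix H = [[-6, -6, 6], [-6, -2, -2], [6, -2, -6]].
Leading principal minors: -6, -24, 384.
Neither pattern holds ⇒ H is indefinite ⇒ neither convex nor concave.

neither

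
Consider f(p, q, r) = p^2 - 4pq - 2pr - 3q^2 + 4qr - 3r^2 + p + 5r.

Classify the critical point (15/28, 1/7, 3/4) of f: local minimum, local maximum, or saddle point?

The Hessian is constant: H = [[2, -4, -2], [-4, -6, 4], [-2, 4, -6]].
Leading principal minors: Δ₁ = 2, Δ₂ = -28, Δ₃ = 224.
The minors fit neither the all-positive nor the alternating-sign pattern, so H is indefinite: a saddle point.

saddle point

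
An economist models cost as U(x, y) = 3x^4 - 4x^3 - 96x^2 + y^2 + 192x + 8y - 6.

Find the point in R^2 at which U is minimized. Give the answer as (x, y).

(-4, -4)

U(x,y) separates as P(x) + Q(y) − 6, so its minimum is min P + min Q − 6.
P'(x) = 12(x - 4)(x - 1)(x + 4) vanishes at x ∈ {-4, 1, 4}; Q'(y) = 2y + 8 vanishes at y ∈ {-4}.
Local minima of P (where P''>0): P(-4)=-1280, P(4)=-256. Local minima of Q: Q(-4)=-16.
So the global minimum of U is P(-4) + Q(-4) − 6 = -1280 − 16 − 6 = -1302, attained at (-4, -4).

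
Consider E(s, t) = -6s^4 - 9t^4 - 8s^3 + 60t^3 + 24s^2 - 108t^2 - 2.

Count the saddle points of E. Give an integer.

E separates as a function of s plus a function of t, so ∇E=0 decouples.
∂E/∂s = -24s(s - 1)(s + 2) = 0 at s ∈ {-2, 0, 1}; ∂E/∂t = -36t(t - 3)(t - 2) = 0 at t ∈ {0, 2, 3}.
The Hessian is diagonal: diag(E_ss, E_tt). Second derivatives: E_ss(-2)=-144, E_ss(0)=48, E_ss(1)=-72; E_tt(0)=-216, E_tt(2)=72, E_tt(3)=-108.
Saddle points occur where the two diagonal entries have opposite signs: (-2, 2), (0, 0), (0, 3), (1, 2). Count: 4.

4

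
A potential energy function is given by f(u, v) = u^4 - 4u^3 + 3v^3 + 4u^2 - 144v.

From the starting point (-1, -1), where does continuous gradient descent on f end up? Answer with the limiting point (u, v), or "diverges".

(0, 4)

f is separable, so gradient descent decouples: u follows -∂f/∂u, v follows -∂f/∂v.
∂f/∂u = 4u(u - 2)(u - 1); at u=-1 this is -24, so u increases.
∂f/∂v = 9(v - 4)(v + 4); at v=-1 this is -135, so v increases.
u converges to its nearest critical value 0 (a local min of the u-part); v converges to 4. The iterate converges to (0, 4).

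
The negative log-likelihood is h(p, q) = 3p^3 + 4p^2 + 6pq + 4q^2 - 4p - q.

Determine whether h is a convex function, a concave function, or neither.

neither

The term 3p^3 is cubic, so the Hessian is not constant.
∂²h/∂p² = 18p + 8, which takes both signs as p varies (negative for sufficiently negative p). A diagonal entry of the Hessian changing sign means the Hessian is neither positive- nor negative-semidefinite on all of R^2.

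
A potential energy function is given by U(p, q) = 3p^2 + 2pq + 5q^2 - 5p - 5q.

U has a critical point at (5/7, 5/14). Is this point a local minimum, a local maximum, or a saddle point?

The Hessian of U is constant: H = [[6, 2], [2, 10]].
det(H) = 6·10 − 2² = 56.
det(H) > 0 and tr(H) = 16 > 0, so H is positive definite and the point is a local minimum.

local minimum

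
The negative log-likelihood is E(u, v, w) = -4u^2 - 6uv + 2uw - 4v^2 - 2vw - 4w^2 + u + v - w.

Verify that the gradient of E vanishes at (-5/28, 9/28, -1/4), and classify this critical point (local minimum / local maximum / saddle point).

local maximum

∇E = (-8u - 6v + 2w + 1, -6u - 8v - 2w + 1, 2u - 2v - 8w - 1); substituting (-5/28, 9/28, -1/4) gives ∇E = (0, 0, 0), so (-5/28, 9/28, -1/4) is indeed a critical point.
The Hessian is constant: H = [[-8, -6, 2], [-6, -8, -2], [2, -2, -8]].
Leading principal minors: Δ₁ = -8, Δ₂ = 28, Δ₃ = -112.
The minors alternate sign starting negative (−, +, −), so H is negative definite: a local maximum.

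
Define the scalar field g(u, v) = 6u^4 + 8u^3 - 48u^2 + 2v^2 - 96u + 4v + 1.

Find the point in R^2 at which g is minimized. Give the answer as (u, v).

g(u,v) separates as P(u) + Q(v) + 1, so its minimum is min P + min Q + 1.
P'(u) = 24(u - 2)(u + 1)(u + 2) vanishes at u ∈ {-2, -1, 2}; Q'(v) = 4v + 4 vanishes at v ∈ {-1}.
Local minima of P (where P''>0): P(-2)=32, P(2)=-224. Local minima of Q: Q(-1)=-2.
So the global minimum of g is P(2) + Q(-1) + 1 = -224 − 2 + 1 = -225, attained at (2, -1).

(2, -1)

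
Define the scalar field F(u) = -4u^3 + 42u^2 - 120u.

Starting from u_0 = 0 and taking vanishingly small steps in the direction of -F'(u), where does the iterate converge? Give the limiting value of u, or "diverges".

F'(u) = -12(u - 5)(u - 2), so F'(0) = -120.
Gradient descent moves in the -F' direction, i.e. u is increasing.
The nearest critical point in that direction is u = 2, where F'' = 36 > 0 (a local minimum). The iterate converges there.

2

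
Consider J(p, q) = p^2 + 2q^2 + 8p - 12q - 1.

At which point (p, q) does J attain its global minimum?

(-4, 3)

J(p,q) separates as A(p) + B(q) − 1, so its minimum is min A + min B − 1.
A'(p) = 2p + 8 vanishes at p ∈ {-4}; B'(q) = 4q - 12 vanishes at q ∈ {3}.
Local minima of A (where A''>0): A(-4)=-16. Local minima of B: B(3)=-18.
So the global minimum of J is A(-4) + B(3) − 1 = -16 − 18 − 1 = -35, attained at (-4, 3).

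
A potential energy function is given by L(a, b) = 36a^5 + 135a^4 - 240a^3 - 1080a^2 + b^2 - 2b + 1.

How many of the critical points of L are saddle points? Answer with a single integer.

L separates as a function of a plus a function of b, so ∇L=0 decouples.
∂L/∂a = 180a(a - 2)(a + 2)(a + 3) = 0 at a ∈ {-3, -2, 0, 2}; ∂L/∂b = 2(b - 1) = 0 at b ∈ {1}.
The Hessian is diagonal: diag(L_aa, L_bb). Second derivatives: L_aa(-3)=-2700, L_aa(-2)=1440, L_aa(0)=-2160, L_aa(2)=7200; L_bb(1)=2.
Saddle points occur where the two diagonal entries have opposite signs: (-3, 1), (0, 1). Count: 2.

2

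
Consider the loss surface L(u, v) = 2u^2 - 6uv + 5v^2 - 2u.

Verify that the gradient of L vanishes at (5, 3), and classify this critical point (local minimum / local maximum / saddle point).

∇L = (4u - 6v - 2, -6u + 10v); substituting (5, 3) gives ∇L = (0, 0), so (5, 3) is indeed a critical point.
The Hessian of L is constant: H = [[4, -6], [-6, 10]].
det(H) = 4·10 − (-6)² = 4.
det(H) > 0 and tr(H) = 14 > 0, so H is positive definite and the point is a local minimum.

local minimum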